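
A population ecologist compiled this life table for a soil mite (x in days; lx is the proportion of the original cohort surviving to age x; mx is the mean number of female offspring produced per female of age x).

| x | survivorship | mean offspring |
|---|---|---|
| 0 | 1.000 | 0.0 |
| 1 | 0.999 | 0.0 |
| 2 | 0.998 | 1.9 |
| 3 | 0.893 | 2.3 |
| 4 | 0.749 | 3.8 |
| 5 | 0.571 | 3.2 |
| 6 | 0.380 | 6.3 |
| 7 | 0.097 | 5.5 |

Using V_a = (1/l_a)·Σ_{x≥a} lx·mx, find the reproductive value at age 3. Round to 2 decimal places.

lx·mx for x ≥ 3: 2.0539, 2.8462, 1.8272, 2.394, 0.5335 → sum = 9.6548
V_3 = 9.6548 / l_3 = 9.6548 / 0.893 = 10.811646… → 10.81

10.81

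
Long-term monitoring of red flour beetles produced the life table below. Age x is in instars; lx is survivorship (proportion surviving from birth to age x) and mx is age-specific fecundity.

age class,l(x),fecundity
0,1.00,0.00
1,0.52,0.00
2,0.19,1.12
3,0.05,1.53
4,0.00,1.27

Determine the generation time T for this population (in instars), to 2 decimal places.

2.26

lx·mx: 0, 0, 0.2128, 0.0765, 0 → R0 = 0.2893
x·lx·mx: 0, 0, 0.4256, 0.2295, 0 → Σ = 0.6551
T = 0.6551 / 0.2893 = 2.264431… → 2.26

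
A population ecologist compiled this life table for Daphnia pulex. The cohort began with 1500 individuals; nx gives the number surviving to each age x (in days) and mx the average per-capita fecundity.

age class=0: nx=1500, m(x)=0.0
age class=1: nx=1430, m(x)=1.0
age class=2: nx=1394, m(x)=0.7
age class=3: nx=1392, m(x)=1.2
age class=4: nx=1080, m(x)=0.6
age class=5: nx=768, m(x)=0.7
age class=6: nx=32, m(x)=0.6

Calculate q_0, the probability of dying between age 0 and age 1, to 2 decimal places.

0.05

lx = nx/n0 = nx/1500: 1, 0.95333…, 0.92933…, 0.928, 0.72, 0.512, 0.02133…
q_0 = (l_0 − l_1) / l_0 = (1 − 0.953333…) / 1
     = 0.046667… / 1 = 0.046667… → 0.05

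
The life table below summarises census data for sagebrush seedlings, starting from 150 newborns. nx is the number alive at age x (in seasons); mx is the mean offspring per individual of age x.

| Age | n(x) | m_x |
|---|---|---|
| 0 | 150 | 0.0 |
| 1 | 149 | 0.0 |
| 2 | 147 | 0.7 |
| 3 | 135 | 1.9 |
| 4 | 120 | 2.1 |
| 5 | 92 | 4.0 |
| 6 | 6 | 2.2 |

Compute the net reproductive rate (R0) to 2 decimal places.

6.62

lx = nx/n0 = nx/150: 1, 0.99333…, 0.98, 0.9, 0.8, 0.61333…, 0.04
lx·mx by age: 0, 0, 0.686, 1.71, 1.68, 2.453333…, 0.088
R0 = Σ lx·mx = 6.617333… → 6.62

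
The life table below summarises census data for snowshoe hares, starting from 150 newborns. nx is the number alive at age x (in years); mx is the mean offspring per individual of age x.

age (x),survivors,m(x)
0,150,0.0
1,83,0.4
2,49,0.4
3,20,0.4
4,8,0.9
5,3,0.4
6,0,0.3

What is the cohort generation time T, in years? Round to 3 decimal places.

1.896

lx = nx/n0 = nx/150: 1, 0.55333…, 0.32667…, 0.13333…, 0.05333…, 0.02, 0
lx·mx: 0, 0.221333…, 0.130667…, 0.053333…, 0.048…, 0.008, 0 → R0 = 0.461333…
x·lx·mx: 0, 0.221333…, 0.261333…, 0.16…, 0.192…, 0.04, 0 → Σ = 0.874667…
T = 0.874667… / 0.461333… = 1.895954… → 1.896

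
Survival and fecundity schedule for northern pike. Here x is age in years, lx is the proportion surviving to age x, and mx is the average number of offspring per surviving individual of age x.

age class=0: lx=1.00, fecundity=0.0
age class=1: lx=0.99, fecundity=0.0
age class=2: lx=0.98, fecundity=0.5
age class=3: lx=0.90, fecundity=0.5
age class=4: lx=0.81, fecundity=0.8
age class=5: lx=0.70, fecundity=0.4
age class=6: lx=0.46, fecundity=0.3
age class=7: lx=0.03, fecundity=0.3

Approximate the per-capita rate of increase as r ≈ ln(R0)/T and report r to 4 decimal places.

0.1957

R0 = Σ lx·mx = 0 + 0 + 0.49 + 0.45 + 0.648 + 0.28 + 0.138 + 0.009 = 2.015
Σ x·lx·mx = 7.213; T = 7.213/2.015 = 3.57965…
r ≈ ln(R0)/T = ln(2.015)/3.57965… = 0.195723… → 0.1957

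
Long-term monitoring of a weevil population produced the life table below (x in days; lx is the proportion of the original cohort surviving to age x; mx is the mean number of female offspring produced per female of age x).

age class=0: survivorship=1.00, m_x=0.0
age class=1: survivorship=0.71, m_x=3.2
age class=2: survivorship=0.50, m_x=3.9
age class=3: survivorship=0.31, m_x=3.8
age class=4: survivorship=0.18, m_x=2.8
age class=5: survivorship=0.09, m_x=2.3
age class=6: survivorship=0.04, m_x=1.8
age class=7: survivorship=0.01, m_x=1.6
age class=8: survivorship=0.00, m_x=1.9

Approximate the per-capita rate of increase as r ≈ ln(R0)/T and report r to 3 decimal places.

R0 = Σ lx·mx = 0 + 2.272 + 1.95 + 1.178 + 0.504 + 0.207 + 0.072 + 0.016 + 0 = 6.199
Σ x·lx·mx = 13.301; T = 13.301/6.199 = 2.14567…
r ≈ ln(R0)/T = ln(6.199)/2.14567… = 0.85027… → 0.850

0.850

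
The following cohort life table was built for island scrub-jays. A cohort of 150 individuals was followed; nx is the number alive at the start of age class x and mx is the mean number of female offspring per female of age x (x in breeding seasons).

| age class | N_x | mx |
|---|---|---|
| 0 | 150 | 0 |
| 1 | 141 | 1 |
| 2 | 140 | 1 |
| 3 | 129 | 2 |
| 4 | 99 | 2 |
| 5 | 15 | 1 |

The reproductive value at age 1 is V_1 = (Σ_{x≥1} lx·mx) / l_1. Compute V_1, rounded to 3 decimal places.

5.333

lx = nx/n0 = nx/150: 1, 0.94, 0.93333…, 0.86, 0.66, 0.1
lx·mx for x ≥ 1: 0.94, 0.933333…, 1.72, 1.32, 0.1 → sum = 5.013333…
V_1 = 5.013333… / l_1 = 5.013333… / 0.94 = 5.333333… → 5.333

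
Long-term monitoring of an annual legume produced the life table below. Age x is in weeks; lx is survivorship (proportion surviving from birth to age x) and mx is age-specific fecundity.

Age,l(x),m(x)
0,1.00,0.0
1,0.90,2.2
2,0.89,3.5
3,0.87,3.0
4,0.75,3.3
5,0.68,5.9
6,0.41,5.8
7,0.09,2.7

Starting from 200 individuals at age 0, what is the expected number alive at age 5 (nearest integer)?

Expected survivors = N0 · l_5 = 200 × 0.68 = 136 → 136

136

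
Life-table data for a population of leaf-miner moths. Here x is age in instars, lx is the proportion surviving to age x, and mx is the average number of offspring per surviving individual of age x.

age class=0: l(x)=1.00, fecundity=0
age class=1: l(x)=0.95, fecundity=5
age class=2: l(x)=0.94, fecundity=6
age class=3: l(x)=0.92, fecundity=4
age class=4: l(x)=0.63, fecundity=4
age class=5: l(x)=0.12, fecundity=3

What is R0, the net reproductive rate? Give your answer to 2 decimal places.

16.95

lx·mx by age: 0, 4.75, 5.64, 3.68, 2.52, 0.36
R0 = Σ lx·mx = 16.95 → 16.95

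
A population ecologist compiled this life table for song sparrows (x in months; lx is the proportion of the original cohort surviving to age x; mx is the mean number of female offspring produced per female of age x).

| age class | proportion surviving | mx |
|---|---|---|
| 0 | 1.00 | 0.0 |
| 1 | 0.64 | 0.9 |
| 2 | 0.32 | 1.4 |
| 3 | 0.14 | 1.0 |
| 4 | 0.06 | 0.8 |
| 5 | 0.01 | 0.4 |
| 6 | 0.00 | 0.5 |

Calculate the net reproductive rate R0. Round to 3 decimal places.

1.216

lx·mx by age: 0, 0.576, 0.448, 0.14, 0.048, 0.004, 0
R0 = Σ lx·mx = 1.216 → 1.216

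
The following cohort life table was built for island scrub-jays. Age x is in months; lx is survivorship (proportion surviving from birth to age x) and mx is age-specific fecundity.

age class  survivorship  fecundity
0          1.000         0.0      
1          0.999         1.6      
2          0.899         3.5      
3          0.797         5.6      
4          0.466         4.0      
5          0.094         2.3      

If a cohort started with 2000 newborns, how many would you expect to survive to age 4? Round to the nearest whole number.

Expected survivors = N0 · l_4 = 2000 × 0.466 = 932 → 932

932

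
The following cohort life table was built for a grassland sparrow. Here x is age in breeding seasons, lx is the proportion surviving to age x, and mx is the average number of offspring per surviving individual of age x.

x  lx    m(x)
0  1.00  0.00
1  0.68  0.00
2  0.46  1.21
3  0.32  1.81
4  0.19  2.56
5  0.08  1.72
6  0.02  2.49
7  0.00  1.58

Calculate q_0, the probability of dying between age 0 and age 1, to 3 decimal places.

q_0 = (l_0 − l_1) / l_0 = (1 − 0.68) / 1
     = 0.32 / 1 = 0.32 → 0.320

0.320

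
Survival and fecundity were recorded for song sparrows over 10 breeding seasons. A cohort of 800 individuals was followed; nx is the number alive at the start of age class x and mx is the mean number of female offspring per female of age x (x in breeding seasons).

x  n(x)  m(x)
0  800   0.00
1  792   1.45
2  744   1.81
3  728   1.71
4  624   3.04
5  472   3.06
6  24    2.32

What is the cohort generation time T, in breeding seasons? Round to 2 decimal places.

lx = nx/n0 = nx/800: 1, 0.99, 0.93, 0.91, 0.78, 0.59, 0.03
lx·mx: 0, 1.4355, 1.6833, 1.5561, 2.3712, 1.8054, 0.0696 → R0 = 8.9211
x·lx·mx: 0, 1.4355, 3.3666, 4.6683, 9.4848, 9.027, 0.4176 → Σ = 28.3998
T = 28.3998 / 8.9211 = 3.183442… → 3.18

3.18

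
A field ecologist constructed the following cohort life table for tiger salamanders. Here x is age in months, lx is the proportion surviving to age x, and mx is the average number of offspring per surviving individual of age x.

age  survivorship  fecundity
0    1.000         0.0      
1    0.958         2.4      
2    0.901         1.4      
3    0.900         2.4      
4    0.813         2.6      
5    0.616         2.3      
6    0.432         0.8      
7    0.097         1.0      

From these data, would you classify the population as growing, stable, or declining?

growing

R0 = Σ lx·mx = 0 + 2.2992 + 1.2614 + 2.16 + 2.1138 + 1.4168 + 0.3456 + 0.097 = 9.6938
R0 > 1, so the population is growing.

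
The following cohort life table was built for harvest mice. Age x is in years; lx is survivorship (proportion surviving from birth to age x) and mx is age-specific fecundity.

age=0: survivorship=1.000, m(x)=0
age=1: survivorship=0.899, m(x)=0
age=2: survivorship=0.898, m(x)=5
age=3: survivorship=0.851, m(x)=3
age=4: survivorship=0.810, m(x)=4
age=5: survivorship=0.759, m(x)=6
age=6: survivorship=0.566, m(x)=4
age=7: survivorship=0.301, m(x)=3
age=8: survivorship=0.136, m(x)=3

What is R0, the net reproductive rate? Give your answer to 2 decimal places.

18.41

lx·mx by age: 0, 0, 4.49, 2.553, 3.24, 4.554, 2.264, 0.903, 0.408
R0 = Σ lx·mx = 18.412 → 18.41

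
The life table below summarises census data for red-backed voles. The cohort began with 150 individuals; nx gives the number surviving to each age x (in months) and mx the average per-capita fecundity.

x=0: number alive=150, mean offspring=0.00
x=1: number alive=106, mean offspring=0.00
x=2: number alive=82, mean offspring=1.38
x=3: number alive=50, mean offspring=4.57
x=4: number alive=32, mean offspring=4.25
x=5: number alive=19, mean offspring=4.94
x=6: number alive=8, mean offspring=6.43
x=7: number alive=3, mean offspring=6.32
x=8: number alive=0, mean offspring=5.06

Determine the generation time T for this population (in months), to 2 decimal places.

lx = nx/n0 = nx/150: 1, 0.70667…, 0.54667…, 0.33333…, 0.21333…, 0.12667…, 0.05333…, 0.02, 0
lx·mx: 0, 0, 0.7544…, 1.523333…, 0.906667…, 0.625733…, 0.342933…, 0.1264, 0 → R0 = 4.279467…
x·lx·mx: 0, 0, 1.5088…, 4.57…, 3.626667…, 3.128667…, 2.0576…, 0.8848, 0 → Σ = 15.776533…
T = 15.776533… / 4.279467… = 3.686565… → 3.69

3.69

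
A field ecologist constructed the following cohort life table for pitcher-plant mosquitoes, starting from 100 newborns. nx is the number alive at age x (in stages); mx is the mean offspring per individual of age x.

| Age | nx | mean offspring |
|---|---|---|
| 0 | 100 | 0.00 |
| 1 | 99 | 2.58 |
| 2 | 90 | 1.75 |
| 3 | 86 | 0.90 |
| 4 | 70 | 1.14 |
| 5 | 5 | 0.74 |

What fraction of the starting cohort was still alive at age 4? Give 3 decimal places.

0.700

l_4 = n_4/n_0 = 70/100 = 0.7 → 0.700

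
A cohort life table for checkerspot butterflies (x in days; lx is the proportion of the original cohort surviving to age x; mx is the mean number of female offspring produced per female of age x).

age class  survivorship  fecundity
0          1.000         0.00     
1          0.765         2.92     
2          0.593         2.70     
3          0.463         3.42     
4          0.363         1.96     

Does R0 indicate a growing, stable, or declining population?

R0 = Σ lx·mx = 0 + 2.2338 + 1.6011 + 1.58346 + 0.71148 = 6.12984
R0 > 1, so the population is growing.

growing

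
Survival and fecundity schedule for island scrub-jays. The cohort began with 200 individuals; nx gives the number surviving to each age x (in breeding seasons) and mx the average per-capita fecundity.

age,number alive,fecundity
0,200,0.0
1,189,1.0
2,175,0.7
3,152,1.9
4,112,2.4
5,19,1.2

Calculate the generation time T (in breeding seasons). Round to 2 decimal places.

lx = nx/n0 = nx/200: 1, 0.945, 0.875, 0.76, 0.56, 0.095
lx·mx: 0, 0.945, 0.6125, 1.444, 1.344, 0.114 → R0 = 4.4595
x·lx·mx: 0, 0.945, 1.225, 4.332, 5.376, 0.57 → Σ = 12.448
T = 12.448 / 4.4595 = 2.791344… → 2.79

2.79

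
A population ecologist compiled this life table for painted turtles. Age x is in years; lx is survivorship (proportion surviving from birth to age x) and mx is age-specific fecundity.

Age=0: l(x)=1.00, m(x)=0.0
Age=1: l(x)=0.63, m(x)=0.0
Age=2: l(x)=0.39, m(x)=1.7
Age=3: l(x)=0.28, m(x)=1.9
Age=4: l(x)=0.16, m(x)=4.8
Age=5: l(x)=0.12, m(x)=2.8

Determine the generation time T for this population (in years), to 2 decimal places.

lx·mx: 0, 0, 0.663, 0.532, 0.768, 0.336 → R0 = 2.299
x·lx·mx: 0, 0, 1.326, 1.596, 3.072, 1.68 → Σ = 7.674
T = 7.674 / 2.299 = 3.337973… → 3.34

3.34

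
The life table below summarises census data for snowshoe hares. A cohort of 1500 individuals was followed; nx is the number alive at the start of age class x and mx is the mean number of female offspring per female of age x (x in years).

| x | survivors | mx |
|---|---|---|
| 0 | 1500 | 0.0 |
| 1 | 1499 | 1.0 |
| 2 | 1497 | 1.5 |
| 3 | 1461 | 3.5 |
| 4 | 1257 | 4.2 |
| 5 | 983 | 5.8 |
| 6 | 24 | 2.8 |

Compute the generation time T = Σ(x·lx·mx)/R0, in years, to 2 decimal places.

3.58

lx = nx/n0 = nx/1500: 1, 0.99933…, 0.998, 0.974, 0.838, 0.65533…, 0.016
lx·mx: 0, 0.999333…, 1.497, 3.409, 3.5196, 3.800933…, 0.0448 → R0 = 13.270667…
x·lx·mx: 0, 0.999333…, 2.994, 10.227, 14.0784, 19.004667…, 0.2688 → Σ = 47.5722…
T = 47.5722… / 13.270667… = 3.584763… → 3.58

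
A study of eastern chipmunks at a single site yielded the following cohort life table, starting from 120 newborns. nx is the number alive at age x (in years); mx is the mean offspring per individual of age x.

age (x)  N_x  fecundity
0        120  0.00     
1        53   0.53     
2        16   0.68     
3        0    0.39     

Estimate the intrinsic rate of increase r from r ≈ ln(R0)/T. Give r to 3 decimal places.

lx = nx/n0 = nx/120: 1, 0.44167…, 0.13333…, 0
R0 = Σ lx·mx = 0 + 0.23408… + 0.09067… + 0 = 0.32475…
Σ x·lx·mx = 0.415417…; T = 0.415417…/0.32475… = 1.27919…
r ≈ ln(R0)/T = ln(0.32475…)/1.27919… = -0.87923… → -0.879

-0.879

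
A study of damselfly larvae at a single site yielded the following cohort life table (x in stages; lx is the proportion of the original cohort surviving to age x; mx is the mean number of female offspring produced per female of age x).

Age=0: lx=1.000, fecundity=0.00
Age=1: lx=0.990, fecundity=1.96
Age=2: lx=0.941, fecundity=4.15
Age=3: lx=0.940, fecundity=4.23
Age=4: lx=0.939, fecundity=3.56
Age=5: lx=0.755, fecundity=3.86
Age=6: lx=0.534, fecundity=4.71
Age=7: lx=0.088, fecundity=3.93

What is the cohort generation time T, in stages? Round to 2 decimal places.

3.54

lx·mx: 0, 1.9404, 3.90515, 3.9762, 3.34284, 2.9143, 2.51514, 0.34584 → R0 = 18.93987
x·lx·mx: 0, 1.9404, 7.8103, 11.9286, 13.37136, 14.5715, 15.09084, 2.42088 → Σ = 67.13388
T = 67.13388 / 18.93987 = 3.54458… → 3.54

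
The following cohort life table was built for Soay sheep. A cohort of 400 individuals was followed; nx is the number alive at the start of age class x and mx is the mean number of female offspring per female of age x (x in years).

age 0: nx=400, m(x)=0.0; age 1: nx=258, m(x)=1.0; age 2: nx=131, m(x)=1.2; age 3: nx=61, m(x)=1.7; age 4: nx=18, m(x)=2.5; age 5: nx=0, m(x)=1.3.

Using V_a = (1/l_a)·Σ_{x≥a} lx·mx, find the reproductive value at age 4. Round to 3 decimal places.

lx = nx/n0 = nx/400: 1, 0.645, 0.3275, 0.1525, 0.045, 0
lx·mx for x ≥ 4: 0.1125, 0 → sum = 0.1125
V_4 = 0.1125 / l_4 = 0.1125 / 0.045 = 2.5 → 2.500

2.500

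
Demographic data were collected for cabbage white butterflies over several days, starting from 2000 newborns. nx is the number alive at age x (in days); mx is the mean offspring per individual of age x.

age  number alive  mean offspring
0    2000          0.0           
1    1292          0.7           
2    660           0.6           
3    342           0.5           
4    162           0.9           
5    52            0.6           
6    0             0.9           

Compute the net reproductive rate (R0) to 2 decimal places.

lx = nx/n0 = nx/2000: 1, 0.646, 0.33, 0.171, 0.081, 0.026, 0
lx·mx by age: 0, 0.4522, 0.198, 0.0855, 0.0729, 0.0156, 0
R0 = Σ lx·mx = 0.8242 → 0.82

0.82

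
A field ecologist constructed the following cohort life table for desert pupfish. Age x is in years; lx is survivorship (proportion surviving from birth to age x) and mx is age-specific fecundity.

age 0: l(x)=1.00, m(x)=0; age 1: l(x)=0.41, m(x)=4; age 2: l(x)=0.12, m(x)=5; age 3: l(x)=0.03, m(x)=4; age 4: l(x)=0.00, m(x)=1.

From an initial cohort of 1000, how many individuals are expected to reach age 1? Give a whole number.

Expected survivors = N0 · l_1 = 1000 × 0.41 = 410 → 410

410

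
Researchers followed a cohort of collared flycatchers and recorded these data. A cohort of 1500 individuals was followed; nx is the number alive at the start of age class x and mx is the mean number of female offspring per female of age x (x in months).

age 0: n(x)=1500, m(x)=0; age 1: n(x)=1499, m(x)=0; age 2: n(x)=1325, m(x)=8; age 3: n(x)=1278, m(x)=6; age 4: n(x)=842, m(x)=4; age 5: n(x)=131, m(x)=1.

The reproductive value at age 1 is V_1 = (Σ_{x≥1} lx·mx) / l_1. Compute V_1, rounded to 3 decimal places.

lx = nx/n0 = nx/1500: 1, 0.99933…, 0.88333…, 0.852, 0.56133…, 0.08733…
lx·mx for x ≥ 1: 0, 7.066667…, 5.112, 2.245333…, 0.087333… → sum = 14.511333…
V_1 = 14.511333… / l_1 = 14.511333… / 0.999333… = 14.521014… → 14.521

14.521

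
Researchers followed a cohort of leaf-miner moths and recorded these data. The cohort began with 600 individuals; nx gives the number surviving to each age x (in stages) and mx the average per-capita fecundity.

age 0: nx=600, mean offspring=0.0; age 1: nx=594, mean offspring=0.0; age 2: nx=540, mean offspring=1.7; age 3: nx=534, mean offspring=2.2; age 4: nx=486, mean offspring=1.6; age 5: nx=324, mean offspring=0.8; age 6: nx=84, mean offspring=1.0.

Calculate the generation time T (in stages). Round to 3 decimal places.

lx = nx/n0 = nx/600: 1, 0.99, 0.9, 0.89, 0.81, 0.54, 0.14
lx·mx: 0, 0, 1.53, 1.958, 1.296, 0.432, 0.14 → R0 = 5.356
x·lx·mx: 0, 0, 3.06, 5.874, 5.184, 2.16, 0.84 → Σ = 17.118
T = 17.118 / 5.356 = 3.196042… → 3.196

3.196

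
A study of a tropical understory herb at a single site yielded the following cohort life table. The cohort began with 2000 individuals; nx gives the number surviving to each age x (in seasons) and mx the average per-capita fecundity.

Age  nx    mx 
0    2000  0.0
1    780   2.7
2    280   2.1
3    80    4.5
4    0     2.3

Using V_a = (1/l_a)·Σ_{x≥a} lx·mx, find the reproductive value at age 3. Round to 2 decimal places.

lx = nx/n0 = nx/2000: 1, 0.39, 0.14, 0.04, 0
lx·mx for x ≥ 3: 0.18, 0 → sum = 0.18
V_3 = 0.18 / l_3 = 0.18 / 0.04 = 4.5 → 4.50

4.50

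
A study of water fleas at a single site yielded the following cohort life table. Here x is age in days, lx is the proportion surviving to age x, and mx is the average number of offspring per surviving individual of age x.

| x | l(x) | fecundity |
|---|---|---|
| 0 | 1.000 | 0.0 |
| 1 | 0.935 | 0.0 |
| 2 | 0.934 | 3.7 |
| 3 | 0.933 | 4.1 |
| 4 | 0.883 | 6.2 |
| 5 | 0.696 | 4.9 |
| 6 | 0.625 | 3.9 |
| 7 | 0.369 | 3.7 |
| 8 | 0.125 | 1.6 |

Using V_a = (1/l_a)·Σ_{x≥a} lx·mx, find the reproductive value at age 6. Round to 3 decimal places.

lx·mx for x ≥ 6: 2.4375, 1.3653, 0.2 → sum = 4.0028
V_6 = 4.0028 / l_6 = 4.0028 / 0.625 = 6.40448 → 6.404

6.404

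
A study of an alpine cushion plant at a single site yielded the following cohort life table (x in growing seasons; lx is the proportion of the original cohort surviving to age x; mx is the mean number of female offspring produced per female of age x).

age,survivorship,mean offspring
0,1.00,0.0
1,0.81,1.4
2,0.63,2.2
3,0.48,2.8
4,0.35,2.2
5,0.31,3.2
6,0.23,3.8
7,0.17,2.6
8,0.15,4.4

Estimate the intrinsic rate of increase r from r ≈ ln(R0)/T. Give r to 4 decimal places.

0.5210

R0 = Σ lx·mx = 0 + 1.134 + 1.386 + 1.344 + 0.77 + 0.992 + 0.874 + 0.442 + 0.66 = 7.602
Σ x·lx·mx = 29.596; T = 29.596/7.602 = 3.89319…
r ≈ ln(R0)/T = ln(7.602)/3.89319… = 0.521016… → 0.5210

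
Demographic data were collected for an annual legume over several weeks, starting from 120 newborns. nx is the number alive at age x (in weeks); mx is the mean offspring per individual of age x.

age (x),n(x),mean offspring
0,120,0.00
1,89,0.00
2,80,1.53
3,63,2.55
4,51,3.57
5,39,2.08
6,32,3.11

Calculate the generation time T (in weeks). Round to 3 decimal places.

lx = nx/n0 = nx/120: 1, 0.74167…, 0.66667…, 0.525, 0.425, 0.325, 0.26667…
lx·mx: 0, 0, 1.02…, 1.33875, 1.51725, 0.676, 0.829333… → R0 = 5.381333…
x·lx·mx: 0, 0, 2.04…, 4.01625, 6.069, 3.38, 4.976… → Σ = 20.48125…
T = 20.48125… / 5.381333… = 3.805981… → 3.806

3.806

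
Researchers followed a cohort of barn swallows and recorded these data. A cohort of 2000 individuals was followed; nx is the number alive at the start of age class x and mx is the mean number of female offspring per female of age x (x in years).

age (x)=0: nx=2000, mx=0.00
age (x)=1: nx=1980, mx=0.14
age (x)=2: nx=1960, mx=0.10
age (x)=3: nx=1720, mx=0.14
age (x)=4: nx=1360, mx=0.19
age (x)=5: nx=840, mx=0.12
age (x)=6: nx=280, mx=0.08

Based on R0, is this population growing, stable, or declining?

lx = nx/n0 = nx/2000: 1, 0.99, 0.98, 0.86, 0.68, 0.42, 0.14
R0 = Σ lx·mx = 0 + 0.1386 + 0.098 + 0.1204 + 0.1292 + 0.0504 + 0.0112 = 0.5478
R0 < 1, so the population is declining.

declining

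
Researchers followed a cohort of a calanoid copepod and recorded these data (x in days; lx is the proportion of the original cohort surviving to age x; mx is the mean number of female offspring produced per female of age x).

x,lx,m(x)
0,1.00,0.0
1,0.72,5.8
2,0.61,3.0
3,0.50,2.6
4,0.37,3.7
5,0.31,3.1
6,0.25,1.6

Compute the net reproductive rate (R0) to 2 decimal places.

10.04

lx·mx by age: 0, 4.176, 1.83, 1.3, 1.369, 0.961, 0.4
R0 = Σ lx·mx = 10.036 → 10.04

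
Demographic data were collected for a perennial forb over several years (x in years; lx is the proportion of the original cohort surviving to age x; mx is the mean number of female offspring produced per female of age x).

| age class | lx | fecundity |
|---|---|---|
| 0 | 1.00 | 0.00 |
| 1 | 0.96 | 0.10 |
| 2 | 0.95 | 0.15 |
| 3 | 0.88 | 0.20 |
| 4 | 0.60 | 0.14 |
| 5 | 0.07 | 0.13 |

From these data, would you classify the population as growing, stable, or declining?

declining

R0 = Σ lx·mx = 0 + 0.096 + 0.1425 + 0.176 + 0.084 + 0.0091 = 0.5076
R0 < 1, so the population is declining.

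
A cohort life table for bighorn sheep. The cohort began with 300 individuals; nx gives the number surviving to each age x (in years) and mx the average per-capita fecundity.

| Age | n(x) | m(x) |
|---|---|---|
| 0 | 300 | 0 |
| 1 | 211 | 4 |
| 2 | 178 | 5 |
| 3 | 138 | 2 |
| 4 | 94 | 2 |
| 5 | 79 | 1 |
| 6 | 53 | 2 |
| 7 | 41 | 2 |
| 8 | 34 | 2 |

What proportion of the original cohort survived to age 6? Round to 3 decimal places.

l_6 = n_6/n_0 = 53/300 = 0.176667… → 0.177

0.177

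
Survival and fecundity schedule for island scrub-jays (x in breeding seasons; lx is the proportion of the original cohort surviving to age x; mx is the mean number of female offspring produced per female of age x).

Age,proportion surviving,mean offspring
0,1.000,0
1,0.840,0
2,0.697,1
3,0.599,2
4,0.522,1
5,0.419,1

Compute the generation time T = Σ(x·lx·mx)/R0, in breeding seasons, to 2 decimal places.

lx·mx: 0, 0, 0.697, 1.198, 0.522, 0.419 → R0 = 2.836
x·lx·mx: 0, 0, 1.394, 3.594, 2.088, 2.095 → Σ = 9.171
T = 9.171 / 2.836 = 3.23378… → 3.23

3.23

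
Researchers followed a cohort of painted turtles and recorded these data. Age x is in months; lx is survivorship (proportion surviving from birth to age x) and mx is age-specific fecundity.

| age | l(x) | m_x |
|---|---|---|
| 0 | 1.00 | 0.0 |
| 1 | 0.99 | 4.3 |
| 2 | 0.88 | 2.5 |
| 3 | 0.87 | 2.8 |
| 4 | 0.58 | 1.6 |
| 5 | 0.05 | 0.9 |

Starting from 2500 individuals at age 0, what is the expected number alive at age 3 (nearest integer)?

Expected survivors = N0 · l_3 = 2500 × 0.87 = 2175 → 2175

2175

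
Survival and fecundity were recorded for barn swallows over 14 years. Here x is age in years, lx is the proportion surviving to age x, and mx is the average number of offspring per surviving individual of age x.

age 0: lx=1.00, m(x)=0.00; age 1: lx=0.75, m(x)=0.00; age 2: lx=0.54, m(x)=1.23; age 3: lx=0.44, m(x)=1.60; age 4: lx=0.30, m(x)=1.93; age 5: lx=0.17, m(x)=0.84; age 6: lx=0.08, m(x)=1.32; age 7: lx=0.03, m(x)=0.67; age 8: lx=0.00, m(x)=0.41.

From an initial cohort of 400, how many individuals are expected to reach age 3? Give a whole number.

176

Expected survivors = N0 · l_3 = 400 × 0.44 = 176 → 176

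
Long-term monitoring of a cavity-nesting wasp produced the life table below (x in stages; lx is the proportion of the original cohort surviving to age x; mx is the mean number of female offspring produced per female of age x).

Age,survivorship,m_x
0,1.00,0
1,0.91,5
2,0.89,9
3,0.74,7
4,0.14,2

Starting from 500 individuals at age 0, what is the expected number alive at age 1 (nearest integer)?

455

Expected survivors = N0 · l_1 = 500 × 0.91 = 455 → 455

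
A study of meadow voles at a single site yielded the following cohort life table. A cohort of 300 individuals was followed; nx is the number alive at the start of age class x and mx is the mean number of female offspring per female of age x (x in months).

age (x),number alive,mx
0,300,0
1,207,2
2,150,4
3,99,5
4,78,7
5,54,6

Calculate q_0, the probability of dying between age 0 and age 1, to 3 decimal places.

0.310

lx = nx/n0 = nx/300: 1, 0.69, 0.5, 0.33, 0.26, 0.18
q_0 = (l_0 − l_1) / l_0 = (1 − 0.69) / 1
     = 0.31 / 1 = 0.31 → 0.310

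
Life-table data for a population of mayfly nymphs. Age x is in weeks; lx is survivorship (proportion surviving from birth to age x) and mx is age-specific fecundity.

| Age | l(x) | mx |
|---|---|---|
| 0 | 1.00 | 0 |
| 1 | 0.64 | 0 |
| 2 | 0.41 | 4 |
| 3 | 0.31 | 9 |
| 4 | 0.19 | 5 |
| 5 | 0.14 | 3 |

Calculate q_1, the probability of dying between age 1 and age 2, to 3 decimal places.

0.359

q_1 = (l_1 − l_2) / l_1 = (0.64 − 0.41) / 0.64
     = 0.23 / 0.64 = 0.359375 → 0.359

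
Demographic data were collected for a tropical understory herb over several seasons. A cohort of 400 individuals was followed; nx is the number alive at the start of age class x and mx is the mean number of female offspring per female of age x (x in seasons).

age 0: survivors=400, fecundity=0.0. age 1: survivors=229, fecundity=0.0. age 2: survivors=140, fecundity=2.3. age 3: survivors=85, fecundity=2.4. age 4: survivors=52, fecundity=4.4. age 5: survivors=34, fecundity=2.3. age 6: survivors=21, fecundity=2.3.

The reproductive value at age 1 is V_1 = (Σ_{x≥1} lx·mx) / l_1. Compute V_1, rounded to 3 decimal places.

lx = nx/n0 = nx/400: 1, 0.5725, 0.35, 0.2125, 0.13, 0.085, 0.0525
lx·mx for x ≥ 1: 0, 0.805, 0.51, 0.572, 0.1955, 0.12075 → sum = 2.20325
V_1 = 2.20325 / l_1 = 2.20325 / 0.5725 = 3.848472… → 3.848

3.848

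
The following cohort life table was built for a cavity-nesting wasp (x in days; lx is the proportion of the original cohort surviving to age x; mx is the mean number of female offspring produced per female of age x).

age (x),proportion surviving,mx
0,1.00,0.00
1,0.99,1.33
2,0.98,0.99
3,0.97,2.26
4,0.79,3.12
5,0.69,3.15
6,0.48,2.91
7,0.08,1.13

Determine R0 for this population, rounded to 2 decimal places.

lx·mx by age: 0, 1.3167, 0.9702, 2.1922, 2.4648, 2.1735, 1.3968, 0.0904
R0 = Σ lx·mx = 10.6046 → 10.60

10.60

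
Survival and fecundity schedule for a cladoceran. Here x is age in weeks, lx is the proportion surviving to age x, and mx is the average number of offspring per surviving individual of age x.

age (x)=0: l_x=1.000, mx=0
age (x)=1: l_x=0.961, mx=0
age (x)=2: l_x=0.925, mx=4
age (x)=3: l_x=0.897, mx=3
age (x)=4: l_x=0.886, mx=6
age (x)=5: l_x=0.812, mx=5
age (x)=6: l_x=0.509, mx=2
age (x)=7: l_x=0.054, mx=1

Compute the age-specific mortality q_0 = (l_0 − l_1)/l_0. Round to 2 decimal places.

q_0 = (l_0 − l_1) / l_0 = (1 − 0.961) / 1
     = 0.039 / 1 = 0.039 → 0.04

0.04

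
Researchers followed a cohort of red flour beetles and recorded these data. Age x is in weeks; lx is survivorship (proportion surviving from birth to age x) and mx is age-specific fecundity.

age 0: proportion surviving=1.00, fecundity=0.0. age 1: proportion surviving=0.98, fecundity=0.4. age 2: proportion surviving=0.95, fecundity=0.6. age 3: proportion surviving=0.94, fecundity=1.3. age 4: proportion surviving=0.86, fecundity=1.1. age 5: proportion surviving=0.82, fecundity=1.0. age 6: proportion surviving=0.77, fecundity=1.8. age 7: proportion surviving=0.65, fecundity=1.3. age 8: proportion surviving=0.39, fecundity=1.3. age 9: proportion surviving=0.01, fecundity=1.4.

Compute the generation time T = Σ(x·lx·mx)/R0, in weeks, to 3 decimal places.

4.699

lx·mx: 0, 0.392, 0.57, 1.222, 0.946, 0.82, 1.386, 0.845, 0.507, 0.014 → R0 = 6.702
x·lx·mx: 0, 0.392, 1.14, 3.666, 3.784, 4.1, 8.316, 5.915, 4.056, 0.126 → Σ = 31.495
T = 31.495 / 6.702 = 4.699343… → 4.699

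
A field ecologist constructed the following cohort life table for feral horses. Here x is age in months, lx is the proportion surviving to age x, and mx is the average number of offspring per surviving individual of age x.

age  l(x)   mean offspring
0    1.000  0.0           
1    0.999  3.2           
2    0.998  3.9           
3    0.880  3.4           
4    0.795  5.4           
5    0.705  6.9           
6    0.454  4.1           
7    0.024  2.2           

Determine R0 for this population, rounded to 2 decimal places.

lx·mx by age: 0, 3.1968, 3.8922, 2.992, 4.293, 4.8645, 1.8614, 0.0528
R0 = Σ lx·mx = 21.1527 → 21.15

21.15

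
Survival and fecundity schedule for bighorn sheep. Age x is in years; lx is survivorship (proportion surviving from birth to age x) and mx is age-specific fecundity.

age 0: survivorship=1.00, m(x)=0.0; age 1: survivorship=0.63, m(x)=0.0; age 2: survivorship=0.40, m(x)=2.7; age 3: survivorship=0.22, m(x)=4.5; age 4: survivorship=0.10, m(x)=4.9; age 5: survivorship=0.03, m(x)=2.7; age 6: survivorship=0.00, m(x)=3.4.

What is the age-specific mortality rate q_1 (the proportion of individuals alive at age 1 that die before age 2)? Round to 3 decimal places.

q_1 = (l_1 − l_2) / l_1 = (0.63 − 0.4) / 0.63
     = 0.23 / 0.63 = 0.365079… → 0.365

0.365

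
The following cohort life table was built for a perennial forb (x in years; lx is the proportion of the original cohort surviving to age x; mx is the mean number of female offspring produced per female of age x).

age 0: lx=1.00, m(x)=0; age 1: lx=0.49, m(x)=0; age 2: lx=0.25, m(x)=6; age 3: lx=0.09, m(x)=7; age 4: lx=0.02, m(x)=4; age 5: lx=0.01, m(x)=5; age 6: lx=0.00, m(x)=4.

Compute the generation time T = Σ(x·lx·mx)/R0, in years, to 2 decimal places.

lx·mx: 0, 0, 1.5, 0.63, 0.08, 0.05, 0 → R0 = 2.26
x·lx·mx: 0, 0, 3, 1.89, 0.32, 0.25, 0 → Σ = 5.46
T = 5.46 / 2.26 = 2.415929… → 2.42

2.42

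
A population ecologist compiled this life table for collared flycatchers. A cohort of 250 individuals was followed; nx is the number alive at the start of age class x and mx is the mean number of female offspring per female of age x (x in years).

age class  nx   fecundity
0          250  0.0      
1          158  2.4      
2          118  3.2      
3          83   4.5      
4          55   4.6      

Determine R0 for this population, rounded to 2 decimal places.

lx = nx/n0 = nx/250: 1, 0.632, 0.472, 0.332, 0.22
lx·mx by age: 0, 1.5168, 1.5104, 1.494, 1.012
R0 = Σ lx·mx = 5.5332 → 5.53

5.53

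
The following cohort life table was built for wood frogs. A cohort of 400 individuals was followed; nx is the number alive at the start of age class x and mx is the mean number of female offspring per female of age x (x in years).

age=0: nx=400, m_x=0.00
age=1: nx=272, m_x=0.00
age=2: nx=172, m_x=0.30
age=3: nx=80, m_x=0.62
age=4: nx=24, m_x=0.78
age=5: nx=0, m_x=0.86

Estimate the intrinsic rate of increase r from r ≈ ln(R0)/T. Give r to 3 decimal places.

lx = nx/n0 = nx/400: 1, 0.68, 0.43, 0.2, 0.06, 0
R0 = Σ lx·mx = 0 + 0 + 0.129 + 0.124 + 0.0468 + 0 = 0.2998
Σ x·lx·mx = 0.8172; T = 0.8172/0.2998 = 2.72582…
r ≈ ln(R0)/T = ln(0.2998)/2.72582… = -0.44194… → -0.442

-0.442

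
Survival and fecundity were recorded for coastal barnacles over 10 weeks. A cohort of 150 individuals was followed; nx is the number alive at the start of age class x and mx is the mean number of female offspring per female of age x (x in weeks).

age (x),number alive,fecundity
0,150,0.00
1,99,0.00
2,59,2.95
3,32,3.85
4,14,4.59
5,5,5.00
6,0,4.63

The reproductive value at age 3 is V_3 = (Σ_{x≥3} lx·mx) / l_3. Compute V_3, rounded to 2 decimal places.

6.64

lx = nx/n0 = nx/150: 1, 0.66, 0.39333…, 0.21333…, 0.09333…, 0.03333…, 0
lx·mx for x ≥ 3: 0.821333…, 0.4284…, 0.166667…, 0 → sum = 1.4164…
V_3 = 1.4164… / l_3 = 1.4164… / 0.213333… = 6.639375… → 6.64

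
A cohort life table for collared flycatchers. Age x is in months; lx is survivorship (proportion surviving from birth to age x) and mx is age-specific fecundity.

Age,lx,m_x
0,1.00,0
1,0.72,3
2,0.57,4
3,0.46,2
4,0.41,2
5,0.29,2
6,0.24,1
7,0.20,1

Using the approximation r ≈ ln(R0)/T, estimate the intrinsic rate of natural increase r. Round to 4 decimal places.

0.7683

R0 = Σ lx·mx = 0 + 2.16 + 2.28 + 0.92 + 0.82 + 0.58 + 0.24 + 0.2 = 7.2
Σ x·lx·mx = 18.5; T = 18.5/7.2 = 2.56944…
r ≈ ln(R0)/T = ln(7.2)/2.56944… = 0.768291… → 0.7683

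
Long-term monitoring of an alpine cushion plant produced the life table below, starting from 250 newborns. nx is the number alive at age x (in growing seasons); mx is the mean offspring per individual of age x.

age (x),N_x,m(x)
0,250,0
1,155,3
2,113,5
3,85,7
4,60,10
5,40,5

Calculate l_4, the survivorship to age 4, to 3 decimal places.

l_4 = n_4/n_0 = 60/250 = 0.24 → 0.240

0.240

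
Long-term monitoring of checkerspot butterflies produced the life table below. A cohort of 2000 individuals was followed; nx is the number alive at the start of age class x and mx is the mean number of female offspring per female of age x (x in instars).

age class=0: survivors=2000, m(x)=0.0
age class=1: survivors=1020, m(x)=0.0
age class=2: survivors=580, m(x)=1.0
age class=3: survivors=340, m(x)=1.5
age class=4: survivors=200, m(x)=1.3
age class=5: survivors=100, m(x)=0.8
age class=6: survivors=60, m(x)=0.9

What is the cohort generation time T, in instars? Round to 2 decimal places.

lx = nx/n0 = nx/2000: 1, 0.51, 0.29, 0.17, 0.1, 0.05, 0.03
lx·mx: 0, 0, 0.29, 0.255, 0.13, 0.04, 0.027 → R0 = 0.742
x·lx·mx: 0, 0, 0.58, 0.765, 0.52, 0.2, 0.162 → Σ = 2.227
T = 2.227 / 0.742 = 3.001348… → 3.00

3.00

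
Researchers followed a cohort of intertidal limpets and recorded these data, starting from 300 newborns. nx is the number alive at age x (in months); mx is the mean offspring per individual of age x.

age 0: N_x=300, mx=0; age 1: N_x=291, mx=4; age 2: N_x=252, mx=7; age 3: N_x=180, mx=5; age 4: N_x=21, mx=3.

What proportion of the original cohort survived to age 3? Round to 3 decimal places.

0.600

l_3 = n_3/n_0 = 180/300 = 0.6 → 0.600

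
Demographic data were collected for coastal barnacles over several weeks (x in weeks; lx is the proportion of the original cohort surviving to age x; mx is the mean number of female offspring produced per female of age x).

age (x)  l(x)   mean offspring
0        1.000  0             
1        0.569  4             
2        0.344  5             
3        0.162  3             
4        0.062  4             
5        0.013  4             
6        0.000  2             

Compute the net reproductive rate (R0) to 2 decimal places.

lx·mx by age: 0, 2.276, 1.72, 0.486, 0.248, 0.052, 0
R0 = Σ lx·mx = 4.782 → 4.78

4.78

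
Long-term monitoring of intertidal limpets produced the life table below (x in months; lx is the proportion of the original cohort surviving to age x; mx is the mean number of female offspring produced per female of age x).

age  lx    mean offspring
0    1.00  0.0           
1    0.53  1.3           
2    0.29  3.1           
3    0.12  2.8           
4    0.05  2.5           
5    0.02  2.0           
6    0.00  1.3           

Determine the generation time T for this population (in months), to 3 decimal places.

2.008

lx·mx: 0, 0.689, 0.899, 0.336, 0.125, 0.04, 0 → R0 = 2.089
x·lx·mx: 0, 0.689, 1.798, 1.008, 0.5, 0.2, 0 → Σ = 4.195
T = 4.195 / 2.089 = 2.008138… → 2.008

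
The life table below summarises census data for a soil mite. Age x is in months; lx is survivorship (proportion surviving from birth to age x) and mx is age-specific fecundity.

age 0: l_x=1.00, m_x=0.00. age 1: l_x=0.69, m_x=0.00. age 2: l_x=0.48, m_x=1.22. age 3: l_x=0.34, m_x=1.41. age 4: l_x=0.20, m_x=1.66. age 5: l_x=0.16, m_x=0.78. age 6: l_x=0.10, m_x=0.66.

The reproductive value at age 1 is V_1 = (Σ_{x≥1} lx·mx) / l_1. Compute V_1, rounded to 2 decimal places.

2.30

lx·mx for x ≥ 1: 0, 0.5856, 0.4794, 0.332, 0.1248, 0.066 → sum = 1.5878
V_1 = 1.5878 / l_1 = 1.5878 / 0.69 = 2.301159… → 2.30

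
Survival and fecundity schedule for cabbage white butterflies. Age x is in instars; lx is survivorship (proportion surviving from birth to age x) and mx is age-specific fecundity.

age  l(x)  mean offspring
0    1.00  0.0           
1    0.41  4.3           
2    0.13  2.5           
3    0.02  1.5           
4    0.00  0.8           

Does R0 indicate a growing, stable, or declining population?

R0 = Σ lx·mx = 0 + 1.763 + 0.325 + 0.03 + 0 = 2.118
R0 > 1, so the population is growing.

growing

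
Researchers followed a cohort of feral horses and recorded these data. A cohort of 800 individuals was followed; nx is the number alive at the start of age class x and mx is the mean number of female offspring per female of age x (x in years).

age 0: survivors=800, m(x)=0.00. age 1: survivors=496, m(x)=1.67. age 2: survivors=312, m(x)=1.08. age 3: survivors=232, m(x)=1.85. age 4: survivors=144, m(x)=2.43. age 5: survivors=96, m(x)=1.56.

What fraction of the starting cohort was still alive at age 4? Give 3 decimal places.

l_4 = n_4/n_0 = 144/800 = 0.18 → 0.180

0.180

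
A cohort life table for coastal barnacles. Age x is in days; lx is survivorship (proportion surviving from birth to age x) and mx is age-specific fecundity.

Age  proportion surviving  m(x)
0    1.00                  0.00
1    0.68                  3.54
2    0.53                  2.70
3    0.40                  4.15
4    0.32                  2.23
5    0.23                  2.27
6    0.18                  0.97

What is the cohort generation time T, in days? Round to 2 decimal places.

lx·mx: 0, 2.4072, 1.431, 1.66, 0.7136, 0.5221, 0.1746 → R0 = 6.9085
x·lx·mx: 0, 2.4072, 2.862, 4.98, 2.8544, 2.6105, 1.0476 → Σ = 16.7617
T = 16.7617 / 6.9085 = 2.426243… → 2.43

2.43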